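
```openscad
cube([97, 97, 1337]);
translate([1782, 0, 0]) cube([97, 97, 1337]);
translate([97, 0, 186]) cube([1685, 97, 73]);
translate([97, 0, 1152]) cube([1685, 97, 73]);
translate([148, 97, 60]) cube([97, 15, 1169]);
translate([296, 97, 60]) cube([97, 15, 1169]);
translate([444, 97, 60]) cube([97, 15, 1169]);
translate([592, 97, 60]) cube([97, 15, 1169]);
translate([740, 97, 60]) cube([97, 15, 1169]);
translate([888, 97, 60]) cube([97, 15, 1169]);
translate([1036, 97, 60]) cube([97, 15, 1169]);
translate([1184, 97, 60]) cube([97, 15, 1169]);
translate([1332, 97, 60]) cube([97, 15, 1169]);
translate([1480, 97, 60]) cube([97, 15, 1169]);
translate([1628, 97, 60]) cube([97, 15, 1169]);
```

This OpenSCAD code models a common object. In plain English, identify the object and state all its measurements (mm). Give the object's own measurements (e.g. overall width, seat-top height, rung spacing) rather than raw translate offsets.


A fence section. Two 97×97 mm posts, 1337 mm tall, stand on the floor with a clear span of 1685 mm between their inner faces. Two horizontal rails of 97×73 mm section span the gap between the posts with their undersides at z = 186 mm and z = 1152 mm, flush with the posts' −y face. 11 pickets, each 97 mm wide, 15 mm thick and 1169 mm tall, are fixed to the +y face of the rails with their bottoms at z = 60 mm, spaced across the span with a 51 mm gap after the −x post and between neighbouring pickets, with 57 mm left before the +x post.


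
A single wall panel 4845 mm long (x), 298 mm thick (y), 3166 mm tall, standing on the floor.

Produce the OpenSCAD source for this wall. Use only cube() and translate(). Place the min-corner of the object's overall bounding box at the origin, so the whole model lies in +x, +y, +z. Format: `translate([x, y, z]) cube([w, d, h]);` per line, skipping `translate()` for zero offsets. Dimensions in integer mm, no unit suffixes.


cube([4845, 298, 3166]);


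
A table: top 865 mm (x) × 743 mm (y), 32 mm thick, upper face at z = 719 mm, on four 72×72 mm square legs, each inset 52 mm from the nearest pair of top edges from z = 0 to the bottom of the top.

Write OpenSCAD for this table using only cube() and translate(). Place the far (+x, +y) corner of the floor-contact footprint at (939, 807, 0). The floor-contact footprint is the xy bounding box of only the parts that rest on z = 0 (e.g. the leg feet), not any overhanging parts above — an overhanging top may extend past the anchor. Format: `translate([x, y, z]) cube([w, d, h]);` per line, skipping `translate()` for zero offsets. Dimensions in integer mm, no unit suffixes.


translate([126, 116, 687]) cube([865, 743, 32]);
translate([178, 168, 0]) cube([72, 72, 687]);
translate([867, 168, 0]) cube([72, 72, 687]);
translate([178, 735, 0]) cube([72, 72, 687]);
translate([867, 735, 0]) cube([72, 72, 687]);


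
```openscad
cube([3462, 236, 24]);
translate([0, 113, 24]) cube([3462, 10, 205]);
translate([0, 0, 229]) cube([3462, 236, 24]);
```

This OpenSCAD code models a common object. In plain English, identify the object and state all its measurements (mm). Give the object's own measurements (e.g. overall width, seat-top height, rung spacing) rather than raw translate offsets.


An I-beam lying along x, 3462 mm long. Overall section height 253 mm. Two flanges 236 mm wide (y) and 24 mm thick, one on the floor and one at the top; a web 10 mm thick runs between them, centred on the flange width.


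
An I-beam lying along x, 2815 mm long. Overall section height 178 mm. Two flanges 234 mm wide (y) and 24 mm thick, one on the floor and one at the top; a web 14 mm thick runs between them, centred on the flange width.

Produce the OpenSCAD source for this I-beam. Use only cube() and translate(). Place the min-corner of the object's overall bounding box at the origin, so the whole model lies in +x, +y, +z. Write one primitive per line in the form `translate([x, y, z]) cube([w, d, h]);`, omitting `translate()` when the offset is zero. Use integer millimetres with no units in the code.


cube([2815, 234, 24]);
translate([0, 110, 24]) cube([2815, 14, 130]);
translate([0, 0, 154]) cube([2815, 234, 24]);


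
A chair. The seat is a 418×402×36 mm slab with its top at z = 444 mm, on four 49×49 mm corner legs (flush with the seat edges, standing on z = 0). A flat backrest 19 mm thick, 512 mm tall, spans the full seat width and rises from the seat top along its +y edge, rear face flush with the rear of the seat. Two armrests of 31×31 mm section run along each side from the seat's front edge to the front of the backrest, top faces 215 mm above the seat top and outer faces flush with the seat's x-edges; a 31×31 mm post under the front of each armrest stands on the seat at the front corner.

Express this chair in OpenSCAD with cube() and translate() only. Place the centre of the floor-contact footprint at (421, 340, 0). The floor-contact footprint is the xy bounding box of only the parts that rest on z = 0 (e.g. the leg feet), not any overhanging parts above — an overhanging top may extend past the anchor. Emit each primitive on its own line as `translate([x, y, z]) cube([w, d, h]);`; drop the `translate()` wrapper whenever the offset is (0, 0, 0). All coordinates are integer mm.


// leg_h = 444 - 36 = 408
// arm post h = 215 - 31 = 184
translate([212, 139, 408]) cube([418, 402, 36]);
translate([212, 139, 0]) cube([49, 49, 408]);
translate([581, 139, 0]) cube([49, 49, 408]);
translate([212, 492, 0]) cube([49, 49, 408]);
translate([581, 492, 0]) cube([49, 49, 408]);
translate([212, 522, 444]) cube([418, 19, 512]);
translate([212, 139, 628]) cube([31, 383, 31]);
translate([599, 139, 628]) cube([31, 383, 31]);
translate([212, 139, 444]) cube([31, 31, 184]);
translate([599, 139, 444]) cube([31, 31, 184]);


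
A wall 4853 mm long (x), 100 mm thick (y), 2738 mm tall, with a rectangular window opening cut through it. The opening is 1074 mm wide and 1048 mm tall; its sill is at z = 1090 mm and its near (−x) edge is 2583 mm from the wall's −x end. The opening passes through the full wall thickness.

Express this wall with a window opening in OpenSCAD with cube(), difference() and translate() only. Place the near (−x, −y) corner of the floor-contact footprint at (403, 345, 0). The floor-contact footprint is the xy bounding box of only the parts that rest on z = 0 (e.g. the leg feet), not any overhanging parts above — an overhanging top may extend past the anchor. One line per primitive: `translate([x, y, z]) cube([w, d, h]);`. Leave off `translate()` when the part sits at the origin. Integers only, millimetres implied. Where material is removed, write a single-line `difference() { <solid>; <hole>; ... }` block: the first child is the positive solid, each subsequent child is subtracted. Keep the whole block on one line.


difference() { translate([403, 345, 0]) cube([4853, 100, 2738]); translate([2986, 345, 1090]) cube([1074, 100, 1048]); }


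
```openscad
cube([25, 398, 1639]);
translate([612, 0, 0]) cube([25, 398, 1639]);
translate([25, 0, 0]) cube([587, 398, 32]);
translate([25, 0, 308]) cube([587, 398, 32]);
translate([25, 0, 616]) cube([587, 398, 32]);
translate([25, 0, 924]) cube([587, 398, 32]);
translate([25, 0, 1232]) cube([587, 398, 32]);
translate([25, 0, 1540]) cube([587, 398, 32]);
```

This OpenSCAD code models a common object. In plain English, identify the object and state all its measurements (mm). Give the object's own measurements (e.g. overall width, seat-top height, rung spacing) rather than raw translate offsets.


An open bookshelf. Two side panels, each 25 mm thick, 398 mm deep and 1639 mm tall, stand 637 mm apart (outside-to-outside). Between them sit 6 shelves, each 32 mm thick and 398 mm deep, spanning the full gap between the sides. The bottom shelf rests on the floor (its underside at z = 0) and the clear gap between one shelf's top and the next shelf's underside is 276 mm.


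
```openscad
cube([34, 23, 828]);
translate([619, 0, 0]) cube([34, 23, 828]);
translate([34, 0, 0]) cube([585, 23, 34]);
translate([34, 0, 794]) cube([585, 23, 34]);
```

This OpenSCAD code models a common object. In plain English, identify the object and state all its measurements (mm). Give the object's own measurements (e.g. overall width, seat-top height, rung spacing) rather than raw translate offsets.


A rectangular picture frame lying in the x–z plane (depth along y). The opening is 585 mm wide (x) by 760 mm tall (z), surrounded by a border 34 mm wide on all four sides. The frame is 23 mm deep and is made of two full-height vertical stiles with two horizontal rails fitted between them.


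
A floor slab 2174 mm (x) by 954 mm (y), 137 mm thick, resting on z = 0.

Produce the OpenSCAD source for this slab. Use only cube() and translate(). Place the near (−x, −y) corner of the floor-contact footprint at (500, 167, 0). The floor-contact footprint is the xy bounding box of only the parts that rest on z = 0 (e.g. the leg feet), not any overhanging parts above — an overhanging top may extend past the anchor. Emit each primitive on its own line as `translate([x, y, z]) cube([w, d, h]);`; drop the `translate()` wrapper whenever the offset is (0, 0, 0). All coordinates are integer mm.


translate([500, 167, 0]) cube([2174, 954, 137]);


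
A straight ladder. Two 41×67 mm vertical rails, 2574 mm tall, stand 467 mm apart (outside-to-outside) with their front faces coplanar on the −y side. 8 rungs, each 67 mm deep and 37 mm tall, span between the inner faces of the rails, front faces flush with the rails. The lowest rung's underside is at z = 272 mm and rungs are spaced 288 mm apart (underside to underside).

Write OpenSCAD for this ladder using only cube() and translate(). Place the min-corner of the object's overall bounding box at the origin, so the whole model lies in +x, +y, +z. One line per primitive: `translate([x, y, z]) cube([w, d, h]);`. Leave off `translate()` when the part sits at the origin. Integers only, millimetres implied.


// rung span = 467 - 2*41 = 385
// rung[k] z = 272 + k*288
cube([41, 67, 2574]);
translate([426, 0, 0]) cube([41, 67, 2574]);
translate([41, 0, 272]) cube([385, 67, 37]);
translate([41, 0, 560]) cube([385, 67, 37]);
translate([41, 0, 848]) cube([385, 67, 37]);
translate([41, 0, 1136]) cube([385, 67, 37]);
translate([41, 0, 1424]) cube([385, 67, 37]);
translate([41, 0, 1712]) cube([385, 67, 37]);
translate([41, 0, 2000]) cube([385, 67, 37]);
translate([41, 0, 2288]) cube([385, 67, 37]);


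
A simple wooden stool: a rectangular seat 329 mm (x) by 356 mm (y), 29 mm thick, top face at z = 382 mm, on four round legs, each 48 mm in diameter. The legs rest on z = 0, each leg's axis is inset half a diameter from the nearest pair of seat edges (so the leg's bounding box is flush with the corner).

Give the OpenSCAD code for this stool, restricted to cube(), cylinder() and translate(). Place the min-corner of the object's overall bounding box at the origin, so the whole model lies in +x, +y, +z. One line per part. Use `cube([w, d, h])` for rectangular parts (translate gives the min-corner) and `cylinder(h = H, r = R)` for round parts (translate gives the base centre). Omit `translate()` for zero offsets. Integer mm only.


translate([0, 0, 353]) cube([329, 356, 29]);
translate([24, 24, 0]) cylinder(h = 353, r = 24);
translate([305, 24, 0]) cylinder(h = 353, r = 24);
translate([24, 332, 0]) cylinder(h = 353, r = 24);
translate([305, 332, 0]) cylinder(h = 353, r = 24);


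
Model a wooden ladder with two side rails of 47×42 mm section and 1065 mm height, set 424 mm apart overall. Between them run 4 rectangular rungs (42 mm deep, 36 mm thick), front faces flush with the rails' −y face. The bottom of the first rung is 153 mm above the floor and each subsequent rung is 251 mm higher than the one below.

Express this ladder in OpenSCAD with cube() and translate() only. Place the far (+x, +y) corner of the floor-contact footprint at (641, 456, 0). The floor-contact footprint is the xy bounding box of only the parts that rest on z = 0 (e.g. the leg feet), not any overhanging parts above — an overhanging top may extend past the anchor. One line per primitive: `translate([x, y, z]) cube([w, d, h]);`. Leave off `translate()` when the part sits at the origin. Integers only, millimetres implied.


// rung span = 424 - 2*47 = 330
// rung[k] z = 153 + k*251
translate([217, 414, 0]) cube([47, 42, 1065]);
translate([594, 414, 0]) cube([47, 42, 1065]);
translate([264, 414, 153]) cube([330, 42, 36]);
translate([264, 414, 404]) cube([330, 42, 36]);
translate([264, 414, 655]) cube([330, 42, 36]);
translate([264, 414, 906]) cube([330, 42, 36]);


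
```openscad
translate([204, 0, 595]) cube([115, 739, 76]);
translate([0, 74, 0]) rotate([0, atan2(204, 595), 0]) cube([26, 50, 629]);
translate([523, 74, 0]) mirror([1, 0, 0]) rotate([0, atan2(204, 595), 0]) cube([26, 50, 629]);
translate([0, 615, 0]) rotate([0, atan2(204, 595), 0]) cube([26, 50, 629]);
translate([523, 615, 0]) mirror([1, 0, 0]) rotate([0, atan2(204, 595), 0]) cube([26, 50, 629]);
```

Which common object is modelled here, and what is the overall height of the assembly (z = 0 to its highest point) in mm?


A sawhorse. The overall height is 671 mm.

A beam across two mirrored pairs of raked legs — a sawhorse. The beam's underside is at z = 595 (matching the legs' vertical rise in atan2(204, 595)) and the beam is 76 mm tall, so its top is at 595 + 76 = 671 mm. The raked legs top out at the beam's underside, so that is the highest point.


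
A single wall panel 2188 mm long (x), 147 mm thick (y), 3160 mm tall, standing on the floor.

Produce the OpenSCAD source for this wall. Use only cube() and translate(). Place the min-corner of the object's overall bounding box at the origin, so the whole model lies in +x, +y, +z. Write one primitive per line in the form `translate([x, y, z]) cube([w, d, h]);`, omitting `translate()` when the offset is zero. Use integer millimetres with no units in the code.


cube([2188, 147, 3160]);


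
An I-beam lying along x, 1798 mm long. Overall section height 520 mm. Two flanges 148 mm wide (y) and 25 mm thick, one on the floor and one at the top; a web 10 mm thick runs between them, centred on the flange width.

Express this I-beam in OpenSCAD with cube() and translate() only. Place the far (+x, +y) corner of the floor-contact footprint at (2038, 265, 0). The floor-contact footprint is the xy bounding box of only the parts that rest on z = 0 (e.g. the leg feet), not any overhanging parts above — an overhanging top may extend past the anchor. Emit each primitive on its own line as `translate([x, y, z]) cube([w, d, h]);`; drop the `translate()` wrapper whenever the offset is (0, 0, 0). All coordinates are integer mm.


translate([240, 117, 0]) cube([1798, 148, 25]);
translate([240, 186, 25]) cube([1798, 10, 470]);
translate([240, 117, 495]) cube([1798, 148, 25]);


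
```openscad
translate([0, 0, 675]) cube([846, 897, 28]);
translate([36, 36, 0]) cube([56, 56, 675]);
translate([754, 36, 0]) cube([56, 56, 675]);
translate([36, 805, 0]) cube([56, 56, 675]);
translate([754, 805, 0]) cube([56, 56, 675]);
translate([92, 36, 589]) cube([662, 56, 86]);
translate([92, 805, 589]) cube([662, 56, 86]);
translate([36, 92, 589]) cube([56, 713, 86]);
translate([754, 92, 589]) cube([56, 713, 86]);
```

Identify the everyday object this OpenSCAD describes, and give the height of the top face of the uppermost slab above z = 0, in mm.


A table. The table height is 703 mm.

A 846×897×28 slab sits at z = 675 on four 56 mm square posts — a table. The top surface is at 675 + 28 = 703 mm.


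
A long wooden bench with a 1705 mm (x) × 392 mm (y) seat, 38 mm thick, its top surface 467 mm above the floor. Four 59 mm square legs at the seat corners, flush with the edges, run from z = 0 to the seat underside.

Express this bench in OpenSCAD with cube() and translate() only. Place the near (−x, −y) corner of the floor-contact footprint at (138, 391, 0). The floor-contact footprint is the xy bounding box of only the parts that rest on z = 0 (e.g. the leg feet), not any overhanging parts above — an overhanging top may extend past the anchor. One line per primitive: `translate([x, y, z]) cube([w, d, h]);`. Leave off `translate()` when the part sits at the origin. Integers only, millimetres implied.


// leg_h = 467 − 38 = 429
translate([138, 391, 429]) cube([1705, 392, 38]);
translate([138, 391, 0]) cube([59, 59, 429]);
translate([138, 724, 0]) cube([59, 59, 429]);
translate([1784, 391, 0]) cube([59, 59, 429]);
translate([1784, 724, 0]) cube([59, 59, 429]);


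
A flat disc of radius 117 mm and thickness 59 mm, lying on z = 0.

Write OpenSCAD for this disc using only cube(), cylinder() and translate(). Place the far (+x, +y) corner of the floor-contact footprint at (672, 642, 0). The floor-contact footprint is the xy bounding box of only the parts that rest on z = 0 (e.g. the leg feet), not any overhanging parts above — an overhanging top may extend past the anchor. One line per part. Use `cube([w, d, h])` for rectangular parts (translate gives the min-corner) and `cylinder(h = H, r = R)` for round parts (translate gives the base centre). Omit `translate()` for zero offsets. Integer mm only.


translate([555, 525, 0]) cylinder(h = 59, r = 117);


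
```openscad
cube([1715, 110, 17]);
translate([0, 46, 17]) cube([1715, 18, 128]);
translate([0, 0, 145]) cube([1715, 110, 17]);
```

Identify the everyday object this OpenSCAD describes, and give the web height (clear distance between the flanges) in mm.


An I-beam. The web height is 128 mm.

Two wide flanges with a thin centred web — an I-beam. Overall 162 mm minus two 17 mm flanges gives a web of 162 − 2·17 = 128 mm.


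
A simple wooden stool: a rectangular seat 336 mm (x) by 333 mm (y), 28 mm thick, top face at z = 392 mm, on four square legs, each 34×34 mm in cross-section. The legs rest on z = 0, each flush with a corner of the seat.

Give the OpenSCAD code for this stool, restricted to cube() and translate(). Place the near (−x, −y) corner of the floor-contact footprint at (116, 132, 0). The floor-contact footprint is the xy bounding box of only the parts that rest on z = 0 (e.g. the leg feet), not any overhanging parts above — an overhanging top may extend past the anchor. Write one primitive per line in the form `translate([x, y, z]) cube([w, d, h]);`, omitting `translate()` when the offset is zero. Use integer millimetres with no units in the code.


translate([116, 132, 364]) cube([336, 333, 28]);
translate([116, 132, 0]) cube([34, 34, 364]);
translate([418, 132, 0]) cube([34, 34, 364]);
translate([116, 431, 0]) cube([34, 34, 364]);
translate([418, 431, 0]) cube([34, 34, 364]);


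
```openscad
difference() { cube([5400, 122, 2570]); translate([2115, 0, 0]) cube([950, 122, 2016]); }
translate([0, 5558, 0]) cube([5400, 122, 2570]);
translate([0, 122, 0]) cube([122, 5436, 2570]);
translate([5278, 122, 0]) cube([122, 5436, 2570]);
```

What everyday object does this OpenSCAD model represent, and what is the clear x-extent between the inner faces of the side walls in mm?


A single room. The interior width is 5156 mm.

Four walls enclosing a rectangle with a door in the front wall — a room. Outside width 5400 minus two 122 mm walls gives 5156 mm.


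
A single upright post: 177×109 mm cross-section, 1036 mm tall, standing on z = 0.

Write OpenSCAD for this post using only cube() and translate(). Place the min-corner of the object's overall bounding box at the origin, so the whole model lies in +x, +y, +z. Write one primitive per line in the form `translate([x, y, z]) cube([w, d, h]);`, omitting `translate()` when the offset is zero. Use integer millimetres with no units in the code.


cube([177, 109, 1036]);


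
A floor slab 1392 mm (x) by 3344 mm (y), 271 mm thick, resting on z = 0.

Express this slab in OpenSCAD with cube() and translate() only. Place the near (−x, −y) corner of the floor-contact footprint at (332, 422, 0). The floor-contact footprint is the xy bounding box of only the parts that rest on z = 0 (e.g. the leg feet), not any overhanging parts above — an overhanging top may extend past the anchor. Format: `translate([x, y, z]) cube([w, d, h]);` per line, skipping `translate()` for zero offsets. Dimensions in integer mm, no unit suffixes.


translate([332, 422, 0]) cube([1392, 3344, 271]);


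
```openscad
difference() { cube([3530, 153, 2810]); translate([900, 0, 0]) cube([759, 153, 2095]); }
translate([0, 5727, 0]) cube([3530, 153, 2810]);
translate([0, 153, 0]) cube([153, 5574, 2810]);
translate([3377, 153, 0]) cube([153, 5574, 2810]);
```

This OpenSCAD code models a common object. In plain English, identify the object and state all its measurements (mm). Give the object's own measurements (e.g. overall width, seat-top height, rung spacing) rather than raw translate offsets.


A single room: four walls, each 2810 mm tall and 153 mm thick, enclosing an outside footprint 3530×5880 mm (x × y), no floor or roof. The front and back walls (−y and +y sides) run the full x-width; the side walls fit between their inner faces. A door opening 759 mm wide and 2095 mm tall is cut through the front wall from the floor up, its −x edge 900 mm from the wall's −x end.


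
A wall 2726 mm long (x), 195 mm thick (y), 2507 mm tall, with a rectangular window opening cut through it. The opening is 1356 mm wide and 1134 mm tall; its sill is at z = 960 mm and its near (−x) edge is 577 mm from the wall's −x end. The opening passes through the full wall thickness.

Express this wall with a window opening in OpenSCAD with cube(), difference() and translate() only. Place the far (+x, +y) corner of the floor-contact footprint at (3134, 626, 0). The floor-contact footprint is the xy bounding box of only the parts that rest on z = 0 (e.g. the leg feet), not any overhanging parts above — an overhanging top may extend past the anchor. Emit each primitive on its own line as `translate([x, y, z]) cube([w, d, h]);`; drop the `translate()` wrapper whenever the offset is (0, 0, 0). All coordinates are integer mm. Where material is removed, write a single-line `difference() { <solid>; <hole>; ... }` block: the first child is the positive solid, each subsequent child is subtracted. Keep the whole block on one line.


difference() { translate([408, 431, 0]) cube([2726, 195, 2507]); translate([985, 431, 960]) cube([1356, 195, 1134]); }


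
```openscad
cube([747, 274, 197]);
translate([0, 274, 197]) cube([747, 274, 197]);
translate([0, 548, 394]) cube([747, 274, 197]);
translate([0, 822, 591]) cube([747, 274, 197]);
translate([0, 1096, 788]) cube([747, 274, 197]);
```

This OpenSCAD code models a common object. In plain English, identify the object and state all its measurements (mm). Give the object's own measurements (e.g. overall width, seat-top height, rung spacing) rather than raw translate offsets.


A straight staircase of 5 solid steps. Each step is 747 mm wide (x), 274 mm deep (y, the going) and 197 mm tall (the rise). The first step rests on the floor; each subsequent step sits one going further in +y and one rise higher in +z, directly behind and above the previous step with no overlap.


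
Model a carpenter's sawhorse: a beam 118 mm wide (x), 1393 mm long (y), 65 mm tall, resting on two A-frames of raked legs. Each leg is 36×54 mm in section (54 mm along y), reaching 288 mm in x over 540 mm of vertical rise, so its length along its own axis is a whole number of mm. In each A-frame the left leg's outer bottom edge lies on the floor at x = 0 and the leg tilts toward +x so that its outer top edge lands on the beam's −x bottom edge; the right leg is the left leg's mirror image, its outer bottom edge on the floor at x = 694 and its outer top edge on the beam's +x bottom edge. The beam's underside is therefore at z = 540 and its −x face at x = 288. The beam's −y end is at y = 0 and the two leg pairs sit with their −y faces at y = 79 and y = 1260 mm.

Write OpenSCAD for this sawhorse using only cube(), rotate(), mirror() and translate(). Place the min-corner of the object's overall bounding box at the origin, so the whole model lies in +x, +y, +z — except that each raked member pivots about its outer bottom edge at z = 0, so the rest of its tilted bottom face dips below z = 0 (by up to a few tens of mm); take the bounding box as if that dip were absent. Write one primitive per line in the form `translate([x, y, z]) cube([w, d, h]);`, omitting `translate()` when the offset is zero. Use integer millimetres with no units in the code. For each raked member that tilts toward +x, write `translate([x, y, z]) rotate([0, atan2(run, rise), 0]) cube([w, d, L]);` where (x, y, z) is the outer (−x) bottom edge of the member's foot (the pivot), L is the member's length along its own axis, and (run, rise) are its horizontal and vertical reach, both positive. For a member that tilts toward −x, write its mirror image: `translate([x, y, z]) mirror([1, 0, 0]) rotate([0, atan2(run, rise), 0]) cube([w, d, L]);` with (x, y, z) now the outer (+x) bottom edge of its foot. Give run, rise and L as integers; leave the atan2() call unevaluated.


translate([288, 0, 540]) cube([118, 1393, 65]);
translate([0, 79, 0]) rotate([0, atan2(288, 540), 0]) cube([36, 54, 612]);
translate([694, 79, 0]) mirror([1, 0, 0]) rotate([0, atan2(288, 540), 0]) cube([36, 54, 612]);
translate([0, 1260, 0]) rotate([0, atan2(288, 540), 0]) cube([36, 54, 612]);
translate([694, 1260, 0]) mirror([1, 0, 0]) rotate([0, atan2(288, 540), 0]) cube([36, 54, 612]);


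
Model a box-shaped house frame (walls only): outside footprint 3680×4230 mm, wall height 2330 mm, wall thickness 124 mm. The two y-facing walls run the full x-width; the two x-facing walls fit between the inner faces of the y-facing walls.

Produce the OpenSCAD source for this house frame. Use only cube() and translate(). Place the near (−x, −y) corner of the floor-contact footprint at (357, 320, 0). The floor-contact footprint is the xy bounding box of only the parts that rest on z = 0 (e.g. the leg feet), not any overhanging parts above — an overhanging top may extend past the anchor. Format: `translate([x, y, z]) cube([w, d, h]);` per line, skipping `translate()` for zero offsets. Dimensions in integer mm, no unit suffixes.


translate([357, 320, 0]) cube([3680, 124, 2330]);
translate([357, 4426, 0]) cube([3680, 124, 2330]);
translate([357, 444, 0]) cube([124, 3982, 2330]);
translate([3913, 444, 0]) cube([124, 3982, 2330]);


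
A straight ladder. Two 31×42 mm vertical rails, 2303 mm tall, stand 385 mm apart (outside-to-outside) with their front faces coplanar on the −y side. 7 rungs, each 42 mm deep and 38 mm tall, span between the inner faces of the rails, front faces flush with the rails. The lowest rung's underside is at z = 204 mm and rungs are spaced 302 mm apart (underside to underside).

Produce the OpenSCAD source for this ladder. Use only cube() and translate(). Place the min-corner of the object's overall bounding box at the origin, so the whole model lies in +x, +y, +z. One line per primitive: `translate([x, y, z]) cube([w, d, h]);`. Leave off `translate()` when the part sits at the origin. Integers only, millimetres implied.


cube([31, 42, 2303]);
translate([354, 0, 0]) cube([31, 42, 2303]);
translate([31, 0, 204]) cube([323, 42, 38]);
translate([31, 0, 506]) cube([323, 42, 38]);
translate([31, 0, 808]) cube([323, 42, 38]);
translate([31, 0, 1110]) cube([323, 42, 38]);
translate([31, 0, 1412]) cube([323, 42, 38]);
translate([31, 0, 1714]) cube([323, 42, 38]);
translate([31, 0, 2016]) cube([323, 42, 38]);


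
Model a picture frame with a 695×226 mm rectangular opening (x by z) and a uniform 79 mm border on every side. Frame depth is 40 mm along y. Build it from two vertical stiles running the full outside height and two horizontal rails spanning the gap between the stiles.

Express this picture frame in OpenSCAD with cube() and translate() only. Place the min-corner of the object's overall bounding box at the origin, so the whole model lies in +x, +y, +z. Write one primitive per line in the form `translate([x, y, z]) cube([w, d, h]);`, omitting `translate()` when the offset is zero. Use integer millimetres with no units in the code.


cube([79, 40, 384]);
translate([774, 0, 0]) cube([79, 40, 384]);
translate([79, 0, 0]) cube([695, 40, 79]);
translate([79, 0, 305]) cube([695, 40, 79]);


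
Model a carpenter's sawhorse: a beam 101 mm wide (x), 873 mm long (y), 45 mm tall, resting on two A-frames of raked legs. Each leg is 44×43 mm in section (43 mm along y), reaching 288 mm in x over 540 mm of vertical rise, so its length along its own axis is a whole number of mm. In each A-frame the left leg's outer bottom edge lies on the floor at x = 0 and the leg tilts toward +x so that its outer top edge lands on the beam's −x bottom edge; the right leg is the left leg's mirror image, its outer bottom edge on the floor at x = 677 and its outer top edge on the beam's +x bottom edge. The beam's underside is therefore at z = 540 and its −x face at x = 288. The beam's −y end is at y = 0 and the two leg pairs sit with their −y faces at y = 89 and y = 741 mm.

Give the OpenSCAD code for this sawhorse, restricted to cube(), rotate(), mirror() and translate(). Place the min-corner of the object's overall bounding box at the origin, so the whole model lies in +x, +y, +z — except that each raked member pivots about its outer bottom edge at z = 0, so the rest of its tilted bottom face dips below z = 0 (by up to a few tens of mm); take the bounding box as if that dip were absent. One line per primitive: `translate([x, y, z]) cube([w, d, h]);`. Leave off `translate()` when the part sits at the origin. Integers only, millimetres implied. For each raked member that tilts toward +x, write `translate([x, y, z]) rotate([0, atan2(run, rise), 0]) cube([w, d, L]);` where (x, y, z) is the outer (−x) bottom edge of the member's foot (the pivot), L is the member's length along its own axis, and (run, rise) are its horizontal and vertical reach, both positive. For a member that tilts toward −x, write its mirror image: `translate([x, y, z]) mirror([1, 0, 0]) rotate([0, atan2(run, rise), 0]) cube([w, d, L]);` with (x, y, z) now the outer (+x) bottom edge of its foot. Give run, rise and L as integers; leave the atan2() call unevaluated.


// leg length = √(288² + 540²) = 612
// right-leg outer foot x = 2·288 + 101 = 677
// beam min-corner = (288, 0, 540)
translate([288, 0, 540]) cube([101, 873, 45]);
translate([0, 89, 0]) rotate([0, atan2(288, 540), 0]) cube([44, 43, 612]);
translate([677, 89, 0]) mirror([1, 0, 0]) rotate([0, atan2(288, 540), 0]) cube([44, 43, 612]);
translate([0, 741, 0]) rotate([0, atan2(288, 540), 0]) cube([44, 43, 612]);
translate([677, 741, 0]) mirror([1, 0, 0]) rotate([0, atan2(288, 540), 0]) cube([44, 43, 612]);


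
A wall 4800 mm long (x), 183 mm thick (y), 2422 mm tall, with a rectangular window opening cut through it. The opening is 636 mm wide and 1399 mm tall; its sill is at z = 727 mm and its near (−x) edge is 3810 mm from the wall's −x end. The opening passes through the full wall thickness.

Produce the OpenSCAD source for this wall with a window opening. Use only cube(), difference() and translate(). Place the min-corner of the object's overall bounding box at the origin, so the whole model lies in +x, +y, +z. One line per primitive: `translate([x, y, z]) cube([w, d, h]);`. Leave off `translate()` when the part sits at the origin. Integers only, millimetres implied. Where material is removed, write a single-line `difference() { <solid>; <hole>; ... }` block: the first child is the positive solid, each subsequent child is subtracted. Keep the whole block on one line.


difference() { cube([4800, 183, 2422]); translate([3810, 0, 727]) cube([636, 183, 1399]); }


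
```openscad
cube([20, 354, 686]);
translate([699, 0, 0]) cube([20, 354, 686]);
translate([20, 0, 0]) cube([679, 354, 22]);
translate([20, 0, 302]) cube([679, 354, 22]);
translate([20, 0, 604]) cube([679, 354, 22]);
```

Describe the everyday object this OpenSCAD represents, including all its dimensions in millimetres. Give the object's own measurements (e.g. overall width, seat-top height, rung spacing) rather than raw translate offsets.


An open bookshelf. Two side panels, each 20 mm thick, 354 mm deep and 686 mm tall, stand 719 mm apart (outside-to-outside). Between them sit 3 shelves, each 22 mm thick and 354 mm deep, spanning the full gap between the sides. The bottom shelf rests on the floor (its underside at z = 0) and the clear gap between one shelf's top and the next shelf's underside is 280 mm.


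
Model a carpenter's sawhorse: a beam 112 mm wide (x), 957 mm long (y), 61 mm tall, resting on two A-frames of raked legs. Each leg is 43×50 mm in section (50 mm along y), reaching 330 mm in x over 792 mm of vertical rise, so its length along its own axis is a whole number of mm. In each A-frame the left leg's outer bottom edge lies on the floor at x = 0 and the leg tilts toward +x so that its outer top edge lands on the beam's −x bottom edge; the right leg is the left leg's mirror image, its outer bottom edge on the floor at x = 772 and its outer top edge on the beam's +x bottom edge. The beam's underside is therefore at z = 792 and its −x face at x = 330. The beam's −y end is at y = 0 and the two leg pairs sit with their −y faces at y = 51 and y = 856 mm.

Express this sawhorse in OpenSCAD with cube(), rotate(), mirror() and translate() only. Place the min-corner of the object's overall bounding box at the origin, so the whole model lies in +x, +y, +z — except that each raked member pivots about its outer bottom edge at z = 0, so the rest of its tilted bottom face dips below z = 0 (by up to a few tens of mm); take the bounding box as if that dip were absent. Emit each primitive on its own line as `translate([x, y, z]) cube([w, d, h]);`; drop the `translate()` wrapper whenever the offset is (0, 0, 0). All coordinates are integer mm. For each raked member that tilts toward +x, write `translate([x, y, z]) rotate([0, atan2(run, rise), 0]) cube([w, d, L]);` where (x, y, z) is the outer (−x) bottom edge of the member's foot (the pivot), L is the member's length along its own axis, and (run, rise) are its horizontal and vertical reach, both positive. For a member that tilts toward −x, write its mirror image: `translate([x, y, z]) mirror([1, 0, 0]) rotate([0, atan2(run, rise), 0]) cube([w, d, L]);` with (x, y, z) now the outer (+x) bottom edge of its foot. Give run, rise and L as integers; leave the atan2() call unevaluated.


// leg length = √(330² + 792²) = 858
// right-leg outer foot x = 2·330 + 112 = 772
// beam min-corner = (330, 0, 792)
translate([330, 0, 792]) cube([112, 957, 61]);
translate([0, 51, 0]) rotate([0, atan2(330, 792), 0]) cube([43, 50, 858]);
translate([772, 51, 0]) mirror([1, 0, 0]) rotate([0, atan2(330, 792), 0]) cube([43, 50, 858]);
translate([0, 856, 0]) rotate([0, atan2(330, 792), 0]) cube([43, 50, 858]);
translate([772, 856, 0]) mirror([1, 0, 0]) rotate([0, atan2(330, 792), 0]) cube([43, 50, 858]);


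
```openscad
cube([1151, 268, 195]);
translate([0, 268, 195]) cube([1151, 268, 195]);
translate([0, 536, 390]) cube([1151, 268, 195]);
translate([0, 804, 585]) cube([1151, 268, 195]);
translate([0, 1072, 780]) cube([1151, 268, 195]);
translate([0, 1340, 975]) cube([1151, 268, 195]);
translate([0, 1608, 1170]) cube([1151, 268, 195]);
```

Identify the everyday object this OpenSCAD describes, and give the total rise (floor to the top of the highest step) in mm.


A staircase. The total rise is 1365 mm.

7 identical blocks, each offset up and back from the previous — a staircase. Each step is 195 mm tall and there are 7 of them, so the total rise is 7 × 195 = 1365 mm.


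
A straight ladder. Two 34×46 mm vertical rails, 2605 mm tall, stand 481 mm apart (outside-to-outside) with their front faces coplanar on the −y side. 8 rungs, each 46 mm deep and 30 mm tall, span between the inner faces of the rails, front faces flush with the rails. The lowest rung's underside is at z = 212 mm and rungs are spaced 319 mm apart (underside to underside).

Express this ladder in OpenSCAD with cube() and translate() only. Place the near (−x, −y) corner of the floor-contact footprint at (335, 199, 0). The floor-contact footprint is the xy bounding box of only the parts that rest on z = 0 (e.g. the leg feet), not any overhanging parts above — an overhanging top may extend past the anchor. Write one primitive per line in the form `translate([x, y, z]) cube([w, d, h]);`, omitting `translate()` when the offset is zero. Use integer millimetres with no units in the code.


translate([335, 199, 0]) cube([34, 46, 2605]);
translate([782, 199, 0]) cube([34, 46, 2605]);
translate([369, 199, 212]) cube([413, 46, 30]);
translate([369, 199, 531]) cube([413, 46, 30]);
translate([369, 199, 850]) cube([413, 46, 30]);
translate([369, 199, 1169]) cube([413, 46, 30]);
translate([369, 199, 1488]) cube([413, 46, 30]);
translate([369, 199, 1807]) cube([413, 46, 30]);
translate([369, 199, 2126]) cube([413, 46, 30]);
translate([369, 199, 2445]) cube([413, 46, 30]);


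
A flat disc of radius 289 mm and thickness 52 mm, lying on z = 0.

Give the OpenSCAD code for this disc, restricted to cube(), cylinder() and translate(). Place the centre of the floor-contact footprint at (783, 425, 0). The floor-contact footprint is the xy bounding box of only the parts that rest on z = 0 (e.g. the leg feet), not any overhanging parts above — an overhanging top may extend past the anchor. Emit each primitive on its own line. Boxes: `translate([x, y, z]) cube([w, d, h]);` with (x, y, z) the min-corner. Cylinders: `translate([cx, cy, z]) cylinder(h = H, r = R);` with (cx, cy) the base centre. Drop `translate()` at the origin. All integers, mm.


translate([783, 425, 0]) cylinder(h = 52, r = 289);


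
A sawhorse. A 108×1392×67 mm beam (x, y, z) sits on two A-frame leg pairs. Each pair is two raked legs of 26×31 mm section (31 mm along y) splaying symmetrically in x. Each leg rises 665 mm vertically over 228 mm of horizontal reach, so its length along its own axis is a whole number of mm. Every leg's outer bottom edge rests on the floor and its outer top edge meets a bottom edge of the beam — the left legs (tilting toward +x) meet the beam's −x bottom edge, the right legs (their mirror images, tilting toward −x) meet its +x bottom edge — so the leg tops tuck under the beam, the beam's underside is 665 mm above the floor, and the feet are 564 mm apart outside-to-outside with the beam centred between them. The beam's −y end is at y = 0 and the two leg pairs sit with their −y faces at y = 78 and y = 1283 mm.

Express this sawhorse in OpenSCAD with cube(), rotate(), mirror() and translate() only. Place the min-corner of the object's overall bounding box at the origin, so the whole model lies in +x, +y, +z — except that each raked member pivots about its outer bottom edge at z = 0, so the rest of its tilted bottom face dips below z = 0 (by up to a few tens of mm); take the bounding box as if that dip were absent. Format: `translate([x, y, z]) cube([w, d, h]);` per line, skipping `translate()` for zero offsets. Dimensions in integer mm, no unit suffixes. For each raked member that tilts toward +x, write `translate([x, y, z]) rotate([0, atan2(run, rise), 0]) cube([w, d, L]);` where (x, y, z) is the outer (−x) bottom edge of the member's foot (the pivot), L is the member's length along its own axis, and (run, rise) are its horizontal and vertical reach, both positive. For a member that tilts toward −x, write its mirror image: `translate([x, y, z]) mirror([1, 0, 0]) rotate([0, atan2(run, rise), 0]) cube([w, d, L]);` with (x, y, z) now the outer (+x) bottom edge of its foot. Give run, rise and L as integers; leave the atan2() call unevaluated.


translate([228, 0, 665]) cube([108, 1392, 67]);
translate([0, 78, 0]) rotate([0, atan2(228, 665), 0]) cube([26, 31, 703]);
translate([564, 78, 0]) mirror([1, 0, 0]) rotate([0, atan2(228, 665), 0]) cube([26, 31, 703]);
translate([0, 1283, 0]) rotate([0, atan2(228, 665), 0]) cube([26, 31, 703]);
translate([564, 1283, 0]) mirror([1, 0, 0]) rotate([0, atan2(228, 665), 0]) cube([26, 31, 703]);
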